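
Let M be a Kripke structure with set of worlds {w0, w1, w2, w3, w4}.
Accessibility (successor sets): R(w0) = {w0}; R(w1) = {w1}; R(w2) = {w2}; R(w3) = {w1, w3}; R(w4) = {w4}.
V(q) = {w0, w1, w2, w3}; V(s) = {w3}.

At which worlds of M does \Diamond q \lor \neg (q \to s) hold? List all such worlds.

w0, w1, w2, w3

Let φ = \Diamond q \lor \neg (q \to s). Evaluate φ at each world:
  w0 (successors {w0}): φ is true.
  w1 (successors {w1}): φ is true.
  w2 (successors {w2}): φ is true.
  w3 (successors {w1, w3}): φ is true.
  w4 (successors {w4}): φ is false.
For instance, at w4:
  At w4: \Diamond q is false, \neg (q \to s) is false, so \Diamond q \lor \neg (q \to s) is false.
    At w4: \Diamond q requires q at some successor in {w4}.
      At w4: q is false.
    So \Diamond q is false at w4.
Satisfying worlds: {w0, w1, w2, w3}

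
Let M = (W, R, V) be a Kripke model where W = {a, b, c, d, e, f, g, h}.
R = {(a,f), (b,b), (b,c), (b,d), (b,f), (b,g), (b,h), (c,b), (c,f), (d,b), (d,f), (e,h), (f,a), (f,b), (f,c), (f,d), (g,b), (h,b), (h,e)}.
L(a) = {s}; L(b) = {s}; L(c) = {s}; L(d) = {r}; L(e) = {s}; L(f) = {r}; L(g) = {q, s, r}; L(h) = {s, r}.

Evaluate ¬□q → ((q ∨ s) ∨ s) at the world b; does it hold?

At b: ¬□q is true, (q ∨ s) ∨ s is true, so ¬□q → ((q ∨ s) ∨ s) is true.
  At b: □q is false, so ¬□q is true.
    At b: □q requires q at every successor {b, c, d, f, g, h}.
      q fails at b, so □q is false at b.

Yes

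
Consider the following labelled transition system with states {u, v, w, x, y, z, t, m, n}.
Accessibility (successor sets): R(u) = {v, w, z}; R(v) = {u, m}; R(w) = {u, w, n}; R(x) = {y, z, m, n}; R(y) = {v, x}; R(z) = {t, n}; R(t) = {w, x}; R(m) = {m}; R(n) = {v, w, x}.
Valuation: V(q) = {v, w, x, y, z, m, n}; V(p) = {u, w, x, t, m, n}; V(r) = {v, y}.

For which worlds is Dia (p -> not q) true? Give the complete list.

Let φ = Dia (p -> not q). Evaluate φ at each world:
  u (successors {v, w, z}): φ is true.
  v (successors {u, m}): φ is true.
  w (successors {u, w, n}): φ is true.
  x (successors {y, z, m, n}): φ is true.
  y (successors {v, x}): φ is true.
  z (successors {t, n}): φ is true.
  t (successors {w, x}): φ is false.
  m (successors {m}): φ is false.
  n (successors {v, w, x}): φ is true.
For instance, at u:
  At u: Dia (p -> not q) requires p -> not q at some successor in {v, w, z}.
    p -> not q holds at v, so Dia (p -> not q) is true at u.
Satisfying worlds: {u, v, w, x, y, z, n}

u, v, w, x, y, z, n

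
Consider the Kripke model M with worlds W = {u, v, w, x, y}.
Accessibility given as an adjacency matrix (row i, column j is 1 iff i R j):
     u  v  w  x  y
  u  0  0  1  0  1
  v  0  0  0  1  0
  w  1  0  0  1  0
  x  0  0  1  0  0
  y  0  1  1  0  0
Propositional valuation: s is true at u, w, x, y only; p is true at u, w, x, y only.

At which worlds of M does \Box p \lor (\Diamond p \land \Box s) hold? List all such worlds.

u, v, w, x

Recall that \Box ψ holds at a world iff ψ holds at every accessible world, and \Diamond ψ holds iff ψ holds at some accessible world.
Let φ = \Box p \lor (\Diamond p \land \Box s). Evaluate φ at each world:
  u (successors {w, y}): φ is true.
  v (successors {x}): φ is true.
  w (successors {u, x}): φ is true.
  x (successors {w}): φ is true.
  y (successors {v, w}): φ is false.
For instance, at x:
  At x: \Box p is true, \Diamond p \land \Box s is true, so \Box p \lor (\Diamond p \land \Box s) is true.
    At x: \Box p requires p at every successor {w}.
      At w: p is true.
    So \Box p is true at x.
    At x: \Diamond p is true, \Box s is true, so \Diamond p \land \Box s is true.
      At x: \Diamond p requires p at some successor in {w}.
        p holds at w, so \Diamond p is true at x.
      At x: \Box s requires s at every successor {w}.
        At w: s is true.
      So \Box s is true at x.
Satisfying worlds: {u, v, w, x}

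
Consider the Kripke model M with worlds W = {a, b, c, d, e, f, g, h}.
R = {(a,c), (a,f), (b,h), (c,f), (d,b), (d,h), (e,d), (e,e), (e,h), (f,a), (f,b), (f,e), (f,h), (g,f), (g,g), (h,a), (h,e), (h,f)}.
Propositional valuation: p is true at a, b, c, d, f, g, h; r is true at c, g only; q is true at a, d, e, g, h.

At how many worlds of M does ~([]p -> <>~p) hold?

Let φ = ~([]p -> <>~p). Evaluate φ at each world:
  a (successors {c, f}): φ is true.
  b (successors {h}): φ is true.
  c (successors {f}): φ is true.
  d (successors {b, h}): φ is true.
  e (successors {d, e, h}): φ is false.
  f (successors {a, b, e, h}): φ is false.
  g (successors {f, g}): φ is true.
  h (successors {a, e, f}): φ is false.
For instance, at h:
  At h: []p -> <>~p is true, so ~([]p -> <>~p) is false.
    At h: []p is false, <>~p is true, so []p -> <>~p is true.
      At h: []p requires p at every successor {a, e, f}.
        p fails at e, so []p is false at h.
      At h: <>~p requires ~p at some successor in {a, e, f}.
        ~p holds at e, so <>~p is true at h.
Satisfying worlds: {a, b, c, d, g}

5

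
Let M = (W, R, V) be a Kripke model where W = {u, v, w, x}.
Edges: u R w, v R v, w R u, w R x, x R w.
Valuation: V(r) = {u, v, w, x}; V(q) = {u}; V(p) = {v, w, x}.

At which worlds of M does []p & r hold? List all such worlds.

Let φ = []p & r. Evaluate φ at each world:
  u (successors {w}): φ is true.
  v (successors {v}): φ is true.
  w (successors {u, x}): φ is false.
  x (successors {w}): φ is true.
For instance, at w:
  At w: []p is false, r is true, so []p & r is false.
    At w: []p requires p at every successor {u, x}.
      p fails at u, so []p is false at w.
Satisfying worlds: {u, v, x}

u, v, x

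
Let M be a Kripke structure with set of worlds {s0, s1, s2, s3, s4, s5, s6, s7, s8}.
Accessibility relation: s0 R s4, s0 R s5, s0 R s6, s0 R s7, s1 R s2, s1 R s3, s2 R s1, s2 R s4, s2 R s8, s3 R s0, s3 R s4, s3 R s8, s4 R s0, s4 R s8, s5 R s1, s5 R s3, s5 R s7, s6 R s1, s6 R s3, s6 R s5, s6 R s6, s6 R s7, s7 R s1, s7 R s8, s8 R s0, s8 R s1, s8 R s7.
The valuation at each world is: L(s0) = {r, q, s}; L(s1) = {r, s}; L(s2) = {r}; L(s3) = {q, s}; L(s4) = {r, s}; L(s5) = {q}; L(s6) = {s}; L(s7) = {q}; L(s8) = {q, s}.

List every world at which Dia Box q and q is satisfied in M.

s0, s3

Let φ = Dia Box q and q. Evaluate φ at each world:
  s0 (successors {s4, s5, s6, s7}): φ is true.
  s1 (successors {s2, s3}): φ is false.
  s2 (successors {s1, s4, s8}): φ is false.
  s3 (successors {s0, s4, s8}): φ is true.
  s4 (successors {s0, s8}): φ is false.
  s5 (successors {s1, s3, s7}): φ is false.
  s6 (successors {s1, s3, s5, s6, s7}): φ is false.
  s7 (successors {s1, s8}): φ is false.
  s8 (successors {s0, s1, s7}): φ is false.
For instance, at s2:
  At s2: Dia Box q is true, q is false, so Dia Box q and q is false.
    At s2: Dia Box q requires Box q at some successor in {s1, s4, s8}.
      Box q holds at s4, so Dia Box q is true at s2.
Satisfying worlds: {s0, s3}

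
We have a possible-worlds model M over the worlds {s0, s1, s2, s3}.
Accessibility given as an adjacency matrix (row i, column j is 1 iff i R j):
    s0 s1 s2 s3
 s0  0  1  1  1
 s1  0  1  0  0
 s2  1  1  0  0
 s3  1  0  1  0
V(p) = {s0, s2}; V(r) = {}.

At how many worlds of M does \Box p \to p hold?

Let φ = \Box p \to p. Evaluate φ at each world:
  s0 (successors {s1, s2, s3}): φ is true.
  s1 (successors {s1}): φ is true.
  s2 (successors {s0, s1}): φ is true.
  s3 (successors {s0, s2}): φ is false.
For instance, at s2:
  At s2: \Box p is false, p is true, so \Box p \to p is true.
    At s2: \Box p requires p at every successor {s0, s1}.
      p fails at s1, so \Box p is false at s2.
Satisfying worlds: {s0, s1, s2}

3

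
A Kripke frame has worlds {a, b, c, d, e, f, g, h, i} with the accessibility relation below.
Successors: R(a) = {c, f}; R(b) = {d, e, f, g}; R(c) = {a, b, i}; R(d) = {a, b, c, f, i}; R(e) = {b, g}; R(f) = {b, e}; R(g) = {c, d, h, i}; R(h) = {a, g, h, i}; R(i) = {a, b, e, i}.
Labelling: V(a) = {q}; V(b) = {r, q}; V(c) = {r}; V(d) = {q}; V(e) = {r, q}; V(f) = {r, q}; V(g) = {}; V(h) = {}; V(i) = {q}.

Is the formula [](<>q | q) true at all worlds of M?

Yes

Let φ = [](<>q | q). Evaluate φ at each world:
  a (successors {c, f}): φ is true.
  b (successors {d, e, f, g}): φ is true.
  c (successors {a, b, i}): φ is true.
  d (successors {a, b, c, f, i}): φ is true.
  e (successors {b, g}): φ is true.
  f (successors {b, e}): φ is true.
  g (successors {c, d, h, i}): φ is true.
  h (successors {a, g, h, i}): φ is true.
  i (successors {a, b, e, i}): φ is true.
For instance, at c:
  At c: [](<>q | q) requires <>q | q at every successor {a, b, i}.
      At a: <>q is true, q is true, so <>q | q is true.
      At b: <>q is true, q is true, so <>q | q is true.
      At i: <>q is true, q is true, so <>q | q is true.
  So [](<>q | q) is true at c.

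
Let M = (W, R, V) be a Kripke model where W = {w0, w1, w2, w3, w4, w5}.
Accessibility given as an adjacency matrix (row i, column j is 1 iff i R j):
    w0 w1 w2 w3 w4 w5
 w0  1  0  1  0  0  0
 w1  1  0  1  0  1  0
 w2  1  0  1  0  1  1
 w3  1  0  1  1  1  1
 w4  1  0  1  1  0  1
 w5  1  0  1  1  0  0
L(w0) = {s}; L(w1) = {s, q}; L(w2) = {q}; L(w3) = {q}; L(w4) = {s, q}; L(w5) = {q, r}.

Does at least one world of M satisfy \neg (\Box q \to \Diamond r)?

No

Recall that \Box ψ holds at a world iff ψ holds at every accessible world, and \Diamond ψ holds iff ψ holds at some accessible world.
Let φ = \neg (\Box q \to \Diamond r). Evaluate φ at each world:
  w0 (successors {w0, w2}): φ is false.
  w1 (successors {w0, w2, w4}): φ is false.
  w2 (successors {w0, w2, w4, w5}): φ is false.
  w3 (successors {w0, w2, w3, w4, w5}): φ is false.
  w4 (successors {w0, w2, w3, w5}): φ is false.
  w5 (successors {w0, w2, w3}): φ is false.
For instance, at w4:
  At w4: \Box q \to \Diamond r is true, so \neg (\Box q \to \Diamond r) is false.
    At w4: \Box q is false, \Diamond r is true, so \Box q \to \Diamond r is true.
      At w4: \Box q requires q at every successor {w0, w2, w3, w5}.
        q fails at w0, so \Box q is false at w4.
      At w4: \Diamond r requires r at some successor in {w0, w2, w3, w5}.
        r holds at w5, so \Diamond r is true at w4.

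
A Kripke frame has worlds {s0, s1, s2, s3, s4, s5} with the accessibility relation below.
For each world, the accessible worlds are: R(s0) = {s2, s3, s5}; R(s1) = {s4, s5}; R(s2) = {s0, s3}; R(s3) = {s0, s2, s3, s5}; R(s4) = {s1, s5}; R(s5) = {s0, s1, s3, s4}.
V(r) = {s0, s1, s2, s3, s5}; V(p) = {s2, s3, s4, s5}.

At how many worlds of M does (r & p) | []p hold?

5

Let φ = (r & p) | []p. Evaluate φ at each world:
  s0 (successors {s2, s3, s5}): φ is true.
  s1 (successors {s4, s5}): φ is true.
  s2 (successors {s0, s3}): φ is true.
  s3 (successors {s0, s2, s3, s5}): φ is true.
  s4 (successors {s1, s5}): φ is false.
  s5 (successors {s0, s1, s3, s4}): φ is true.
For instance, at s2:
  At s2: r & p is true, []p is false, so (r & p) | []p is true.
    At s2: []p requires p at every successor {s0, s3}.
      p fails at s0, so []p is false at s2.
Satisfying worlds: {s0, s1, s2, s3, s5}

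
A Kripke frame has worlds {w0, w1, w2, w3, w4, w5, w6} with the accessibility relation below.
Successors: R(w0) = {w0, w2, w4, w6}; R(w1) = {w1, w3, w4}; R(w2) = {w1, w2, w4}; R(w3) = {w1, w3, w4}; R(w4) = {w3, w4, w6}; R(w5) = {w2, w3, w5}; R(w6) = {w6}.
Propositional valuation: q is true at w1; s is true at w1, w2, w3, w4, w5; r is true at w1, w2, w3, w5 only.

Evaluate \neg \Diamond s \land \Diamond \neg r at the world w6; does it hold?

Recall that \Diamond ψ holds at a world iff ψ holds at some accessible world.
At w6: \neg \Diamond s is true, \Diamond \neg r is true, so \neg \Diamond s \land \Diamond \neg r is true.
  At w6: \Diamond s is false, so \neg \Diamond s is true.
    At w6: \Diamond s requires s at some successor in {w6}.
      At w6: s is false.
    So \Diamond s is false at w6.
  At w6: \Diamond \neg r requires \neg r at some successor in {w6}.
    \neg r holds at w6, so \Diamond \neg r is true at w6.

Yes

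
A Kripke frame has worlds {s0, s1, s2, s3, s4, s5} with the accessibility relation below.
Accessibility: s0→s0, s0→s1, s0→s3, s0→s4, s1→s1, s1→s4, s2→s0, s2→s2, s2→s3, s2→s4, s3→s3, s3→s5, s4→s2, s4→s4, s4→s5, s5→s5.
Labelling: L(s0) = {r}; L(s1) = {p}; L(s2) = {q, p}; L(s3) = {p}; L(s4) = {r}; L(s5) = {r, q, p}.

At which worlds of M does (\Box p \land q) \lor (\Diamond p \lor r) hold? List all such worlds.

Let φ = (\Box p \land q) \lor (\Diamond p \lor r). Evaluate φ at each world:
  s0 (successors {s0, s1, s3, s4}): φ is true.
  s1 (successors {s1, s4}): φ is true.
  s2 (successors {s0, s2, s3, s4}): φ is true.
  s3 (successors {s3, s5}): φ is true.
  s4 (successors {s2, s4, s5}): φ is true.
  s5 (successors {s5}): φ is true.
For instance, at s4:
  At s4: \Box p \land q is false, \Diamond p \lor r is true, so (\Box p \land q) \lor (\Diamond p \lor r) is true.
    At s4: \Box p is false, q is false, so \Box p \land q is false.
      At s4: \Box p requires p at every successor {s2, s4, s5}.
        p fails at s4, so \Box p is false at s4.
    At s4: \Diamond p is true, r is true, so \Diamond p \lor r is true.
      At s4: \Diamond p requires p at some successor in {s2, s4, s5}.
        p holds at s2, so \Diamond p is true at s4.
Satisfying worlds: {s0, s1, s2, s3, s4, s5}

s0, s1, s2, s3, s4, s5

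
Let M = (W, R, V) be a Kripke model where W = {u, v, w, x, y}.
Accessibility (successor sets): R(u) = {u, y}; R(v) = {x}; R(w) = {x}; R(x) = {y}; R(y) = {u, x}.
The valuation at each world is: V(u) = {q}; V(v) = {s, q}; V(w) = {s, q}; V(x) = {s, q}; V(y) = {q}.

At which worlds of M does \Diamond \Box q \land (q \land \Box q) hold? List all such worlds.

Let φ = \Diamond \Box q \land (q \land \Box q). Evaluate φ at each world:
  u (successors {u, y}): φ is true.
  v (successors {x}): φ is true.
  w (successors {x}): φ is true.
  x (successors {y}): φ is true.
  y (successors {u, x}): φ is true.
For instance, at u:
  At u: \Diamond \Box q is true, q \land \Box q is true, so \Diamond \Box q \land (q \land \Box q) is true.
    At u: \Diamond \Box q requires \Box q at some successor in {u, y}.
      \Box q holds at u, so \Diamond \Box q is true at u.
    At u: q is true, \Box q is true, so q \land \Box q is true.
      At u: \Box q requires q at every successor {u, y}.
        At u: q is true.
        At y: q is true.
      So \Box q is true at u.
Satisfying worlds: {u, v, w, x, y}

u, v, w, x, y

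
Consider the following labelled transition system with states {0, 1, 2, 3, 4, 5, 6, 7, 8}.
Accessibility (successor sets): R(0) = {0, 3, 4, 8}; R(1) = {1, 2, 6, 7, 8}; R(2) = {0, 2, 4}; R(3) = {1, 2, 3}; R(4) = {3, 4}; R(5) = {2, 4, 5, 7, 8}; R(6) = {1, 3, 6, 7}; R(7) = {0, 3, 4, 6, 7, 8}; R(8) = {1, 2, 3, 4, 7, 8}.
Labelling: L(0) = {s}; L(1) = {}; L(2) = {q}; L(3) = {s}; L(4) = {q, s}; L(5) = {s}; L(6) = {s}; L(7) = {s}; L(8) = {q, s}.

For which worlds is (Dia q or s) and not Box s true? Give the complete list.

Recall that Box ψ holds at a world iff ψ holds at every accessible world, and Dia ψ holds iff ψ holds at some accessible world.
Let φ = (Dia q or s) and not Box s. Evaluate φ at each world:
  0 (successors {0, 3, 4, 8}): φ is false.
  1 (successors {1, 2, 6, 7, 8}): φ is true.
  2 (successors {0, 2, 4}): φ is true.
  3 (successors {1, 2, 3}): φ is true.
  4 (successors {3, 4}): φ is false.
  5 (successors {2, 4, 5, 7, 8}): φ is true.
  6 (successors {1, 3, 6, 7}): φ is true.
  7 (successors {0, 3, 4, 6, 7, 8}): φ is false.
  8 (successors {1, 2, 3, 4, 7, 8}): φ is true.
For instance, at 3:
  At 3: Dia q or s is true, not Box s is true, so (Dia q or s) and not Box s is true.
    At 3: Dia q is true, s is true, so Dia q or s is true.
      At 3: Dia q requires q at some successor in {1, 2, 3}.
        q holds at 2, so Dia q is true at 3.
    At 3: Box s is false, so not Box s is true.
      At 3: Box s requires s at every successor {1, 2, 3}.
        s fails at 1, so Box s is false at 3.
Satisfying worlds: {1, 2, 3, 5, 6, 8}

1, 2, 3, 5, 6, 8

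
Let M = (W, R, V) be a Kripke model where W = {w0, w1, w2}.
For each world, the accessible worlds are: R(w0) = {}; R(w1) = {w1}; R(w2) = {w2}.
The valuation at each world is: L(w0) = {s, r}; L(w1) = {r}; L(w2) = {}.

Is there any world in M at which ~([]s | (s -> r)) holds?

No

Let φ = ~([]s | (s -> r)). Evaluate φ at each world:
  w0 (successors ∅): φ is false.
  w1 (successors {w1}): φ is false.
  w2 (successors {w2}): φ is false.
For instance, at w2:
  At w2: []s | (s -> r) is true, so ~([]s | (s -> r)) is false.
    At w2: []s is false, s -> r is true, so []s | (s -> r) is true.
      At w2: []s requires s at every successor {w2}.
        s fails at w2, so []s is false at w2.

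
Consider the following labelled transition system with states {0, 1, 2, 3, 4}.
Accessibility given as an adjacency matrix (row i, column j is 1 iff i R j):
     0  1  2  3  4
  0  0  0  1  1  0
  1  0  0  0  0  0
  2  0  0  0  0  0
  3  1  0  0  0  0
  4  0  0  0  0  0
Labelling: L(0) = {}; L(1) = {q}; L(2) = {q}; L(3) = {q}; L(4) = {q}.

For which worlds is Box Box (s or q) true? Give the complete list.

Recall that Box ψ holds at a world iff ψ holds at every accessible world, and Dia ψ holds iff ψ holds at some accessible world.
Let φ = Box Box (s or q). Evaluate φ at each world:
  0 (successors {2, 3}): φ is false.
  1 (successors ∅): φ is true.
  2 (successors ∅): φ is true.
  3 (successors {0}): φ is true.
  4 (successors ∅): φ is true.
For instance, at 3:
  At 3: Box Box (s or q) requires Box (s or q) at every successor {0}.
      At 0: Box (s or q) requires s or q at every successor {2, 3}.
        At 2: s or q is true.
        At 3: s or q is true.
      So Box (s or q) is true at 0.
  So Box Box (s or q) is true at 3.
Satisfying worlds: {1, 2, 3, 4}

1, 2, 3, 4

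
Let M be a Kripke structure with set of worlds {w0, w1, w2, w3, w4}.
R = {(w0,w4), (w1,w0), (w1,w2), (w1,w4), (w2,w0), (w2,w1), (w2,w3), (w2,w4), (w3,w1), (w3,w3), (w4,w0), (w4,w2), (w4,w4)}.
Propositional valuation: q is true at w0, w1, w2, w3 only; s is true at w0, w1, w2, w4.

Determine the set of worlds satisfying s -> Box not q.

w0, w3

Let φ = s -> Box not q. Evaluate φ at each world:
  w0 (successors {w4}): φ is true.
  w1 (successors {w0, w2, w4}): φ is false.
  w2 (successors {w0, w1, w3, w4}): φ is false.
  w3 (successors {w1, w3}): φ is true.
  w4 (successors {w0, w2, w4}): φ is false.
For instance, at w4:
  At w4: s is true, Box not q is false, so s -> Box not q is false.
    At w4: Box not q requires not q at every successor {w0, w2, w4}.
      not q fails at w0, so Box not q is false at w4.
Satisfying worlds: {w0, w3}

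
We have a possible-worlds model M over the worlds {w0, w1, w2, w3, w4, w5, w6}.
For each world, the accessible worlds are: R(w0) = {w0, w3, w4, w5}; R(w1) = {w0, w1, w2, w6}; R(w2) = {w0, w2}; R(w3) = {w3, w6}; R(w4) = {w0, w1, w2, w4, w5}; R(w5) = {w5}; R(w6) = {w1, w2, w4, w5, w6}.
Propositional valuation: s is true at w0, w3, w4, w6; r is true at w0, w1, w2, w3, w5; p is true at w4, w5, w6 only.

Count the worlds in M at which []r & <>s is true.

Let φ = []r & <>s. Evaluate φ at each world:
  w0 (successors {w0, w3, w4, w5}): φ is false.
  w1 (successors {w0, w1, w2, w6}): φ is false.
  w2 (successors {w0, w2}): φ is true.
  w3 (successors {w3, w6}): φ is false.
  w4 (successors {w0, w1, w2, w4, w5}): φ is false.
  w5 (successors {w5}): φ is false.
  w6 (successors {w1, w2, w4, w5, w6}): φ is false.
For instance, at w2:
  At w2: []r is true, <>s is true, so []r & <>s is true.
    At w2: []r requires r at every successor {w0, w2}.
      At w0: r is true.
      At w2: r is true.
    So []r is true at w2.
    At w2: <>s requires s at some successor in {w0, w2}.
      s holds at w0, so <>s is true at w2.
Satisfying worlds: {w2}

1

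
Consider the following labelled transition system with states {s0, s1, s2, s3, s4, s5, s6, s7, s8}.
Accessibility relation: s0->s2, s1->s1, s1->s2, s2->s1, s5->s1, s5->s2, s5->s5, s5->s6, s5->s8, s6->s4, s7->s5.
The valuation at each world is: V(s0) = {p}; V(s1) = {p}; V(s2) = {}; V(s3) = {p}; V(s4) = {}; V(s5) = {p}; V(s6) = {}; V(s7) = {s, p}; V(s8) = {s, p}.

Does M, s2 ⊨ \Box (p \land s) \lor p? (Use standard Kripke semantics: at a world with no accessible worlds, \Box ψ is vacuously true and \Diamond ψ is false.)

Recall that \Box ψ holds at a world iff ψ holds at every accessible world, and \Diamond ψ holds iff ψ holds at some accessible world.
At s2: \Box (p \land s) is false, p is false, so \Box (p \land s) \lor p is false.
  At s2: \Box (p \land s) requires p \land s at every successor {s1}.
    p \land s fails at s1, so \Box (p \land s) is false at s2.

No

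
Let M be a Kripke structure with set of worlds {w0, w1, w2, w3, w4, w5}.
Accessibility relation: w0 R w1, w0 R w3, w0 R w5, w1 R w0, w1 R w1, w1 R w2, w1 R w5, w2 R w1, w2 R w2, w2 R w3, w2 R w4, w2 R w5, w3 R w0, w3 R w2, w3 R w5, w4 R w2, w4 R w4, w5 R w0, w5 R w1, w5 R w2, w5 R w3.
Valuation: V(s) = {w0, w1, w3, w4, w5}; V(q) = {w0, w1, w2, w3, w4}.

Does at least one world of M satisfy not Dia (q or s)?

No

Recall that Dia ψ holds at a world iff ψ holds at some accessible world.
Let φ = not Dia (q or s). Evaluate φ at each world:
  w0 (successors {w1, w3, w5}): φ is false.
  w1 (successors {w0, w1, w2, w5}): φ is false.
  w2 (successors {w1, w2, w3, w4, w5}): φ is false.
  w3 (successors {w0, w2, w5}): φ is false.
  w4 (successors {w2, w4}): φ is false.
  w5 (successors {w0, w1, w2, w3}): φ is false.
For instance, at w2:
  At w2: Dia (q or s) is true, so not Dia (q or s) is false.
    At w2: Dia (q or s) requires q or s at some successor in {w1, w2, w3, w4, w5}.
      q or s holds at w1, so Dia (q or s) is true at w2.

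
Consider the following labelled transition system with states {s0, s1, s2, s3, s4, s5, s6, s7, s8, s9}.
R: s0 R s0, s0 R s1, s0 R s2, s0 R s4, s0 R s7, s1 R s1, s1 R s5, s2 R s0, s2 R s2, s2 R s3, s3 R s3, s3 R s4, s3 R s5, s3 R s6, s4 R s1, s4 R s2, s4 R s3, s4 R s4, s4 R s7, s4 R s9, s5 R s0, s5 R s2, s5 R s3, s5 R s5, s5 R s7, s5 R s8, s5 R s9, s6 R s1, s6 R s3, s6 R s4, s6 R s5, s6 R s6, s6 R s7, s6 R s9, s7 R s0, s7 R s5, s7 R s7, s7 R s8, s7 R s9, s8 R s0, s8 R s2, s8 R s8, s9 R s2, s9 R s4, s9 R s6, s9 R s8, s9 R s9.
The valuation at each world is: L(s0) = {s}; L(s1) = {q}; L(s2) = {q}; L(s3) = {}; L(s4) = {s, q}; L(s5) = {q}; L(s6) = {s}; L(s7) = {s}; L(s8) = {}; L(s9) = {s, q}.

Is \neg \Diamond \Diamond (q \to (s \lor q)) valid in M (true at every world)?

No

Recall that \Diamond ψ holds at a world iff ψ holds at some accessible world.
Let φ = \neg \Diamond \Diamond (q \to (s \lor q)). Evaluate φ at each world:
  s0 (successors {s0, s1, s2, s4, s7}): φ is false.
  s1 (successors {s1, s5}): φ is false.
  s2 (successors {s0, s2, s3}): φ is false.
  s3 (successors {s3, s4, s5, s6}): φ is false.
  s4 (successors {s1, s2, s3, s4, s7, s9}): φ is false.
  s5 (successors {s0, s2, s3, s5, s7, s8, s9}): φ is false.
  s6 (successors {s1, s3, s4, s5, s6, s7, s9}): φ is false.
  s7 (successors {s0, s5, s7, s8, s9}): φ is false.
  s8 (successors {s0, s2, s8}): φ is false.
  s9 (successors {s2, s4, s6, s8, s9}): φ is false.
Detail at s0 (counterexample):
  At s0: \Diamond \Diamond (q \to (s \lor q)) is true, so \neg \Diamond \Diamond (q \to (s \lor q)) is false.
    At s0: \Diamond \Diamond (q \to (s \lor q)) requires \Diamond (q \to (s \lor q)) at some successor in {s0, s1, s2, s4, s7}.
      \Diamond (q \to (s \lor q)) holds at s0, so \Diamond \Diamond (q \to (s \lor q)) is true at s0.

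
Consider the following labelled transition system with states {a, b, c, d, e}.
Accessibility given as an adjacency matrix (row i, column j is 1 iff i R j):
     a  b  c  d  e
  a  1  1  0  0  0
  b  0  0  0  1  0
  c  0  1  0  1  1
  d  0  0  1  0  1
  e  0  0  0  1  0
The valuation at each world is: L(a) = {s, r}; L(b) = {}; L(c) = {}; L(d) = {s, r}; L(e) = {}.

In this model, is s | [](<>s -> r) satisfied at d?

Yes

At d: s is true, [](<>s -> r) is false, so s | [](<>s -> r) is true.
  At d: [](<>s -> r) requires <>s -> r at every successor {c, e}.
    <>s -> r fails at c, so [](<>s -> r) is false at d.
      At c: <>s is true, r is false, so <>s -> r is false.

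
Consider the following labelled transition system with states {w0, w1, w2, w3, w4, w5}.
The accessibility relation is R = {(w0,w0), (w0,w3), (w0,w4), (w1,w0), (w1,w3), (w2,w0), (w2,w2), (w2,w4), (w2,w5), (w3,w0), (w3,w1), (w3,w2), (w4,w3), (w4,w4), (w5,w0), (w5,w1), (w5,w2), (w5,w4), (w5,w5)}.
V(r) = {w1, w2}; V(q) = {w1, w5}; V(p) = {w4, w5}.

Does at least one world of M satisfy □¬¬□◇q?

No

Recall that □ψ holds at a world iff ψ holds at every accessible world, and ◇ψ holds iff ψ holds at some accessible world.
Let φ = □¬¬□◇q. Evaluate φ at each world:
  w0 (successors {w0, w3, w4}): φ is false.
  w1 (successors {w0, w3}): φ is false.
  w2 (successors {w0, w2, w4, w5}): φ is false.
  w3 (successors {w0, w1, w2}): φ is false.
  w4 (successors {w3, w4}): φ is false.
  w5 (successors {w0, w1, w2, w4, w5}): φ is false.
For instance, at w2:
  At w2: □¬¬□◇q requires ¬¬□◇q at every successor {w0, w2, w4, w5}.
    ¬¬□◇q fails at w0, so □¬¬□◇q is false at w2.
      At w0: ¬□◇q is true, so ¬¬□◇q is false.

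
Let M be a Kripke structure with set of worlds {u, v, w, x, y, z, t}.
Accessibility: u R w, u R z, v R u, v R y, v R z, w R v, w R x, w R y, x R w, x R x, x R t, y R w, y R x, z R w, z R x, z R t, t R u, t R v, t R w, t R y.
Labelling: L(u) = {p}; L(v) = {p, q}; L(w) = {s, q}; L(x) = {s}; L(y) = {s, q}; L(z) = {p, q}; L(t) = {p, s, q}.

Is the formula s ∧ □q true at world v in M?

At v: s is false, □q is false, so s ∧ □q is false.
  At v: □q requires q at every successor {u, y, z}.
    q fails at u, so □q is false at v.

No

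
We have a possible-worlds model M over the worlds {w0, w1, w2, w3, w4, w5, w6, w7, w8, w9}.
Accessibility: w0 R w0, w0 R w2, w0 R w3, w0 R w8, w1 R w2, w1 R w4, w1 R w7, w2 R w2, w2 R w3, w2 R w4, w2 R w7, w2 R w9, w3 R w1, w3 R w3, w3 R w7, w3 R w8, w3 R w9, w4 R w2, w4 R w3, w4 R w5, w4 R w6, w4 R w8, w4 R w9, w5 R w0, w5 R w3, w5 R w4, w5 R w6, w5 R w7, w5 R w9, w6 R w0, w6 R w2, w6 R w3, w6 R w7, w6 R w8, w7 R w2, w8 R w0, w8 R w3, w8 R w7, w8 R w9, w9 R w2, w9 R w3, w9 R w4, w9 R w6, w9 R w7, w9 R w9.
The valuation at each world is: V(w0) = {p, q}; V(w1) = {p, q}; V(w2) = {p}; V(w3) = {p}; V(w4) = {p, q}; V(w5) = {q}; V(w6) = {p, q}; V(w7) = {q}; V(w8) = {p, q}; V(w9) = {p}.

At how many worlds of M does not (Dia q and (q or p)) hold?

1

Recall that Dia ψ holds at a world iff ψ holds at some accessible world.
Let φ = not (Dia q and (q or p)). Evaluate φ at each world:
  w0 (successors {w0, w2, w3, w8}): φ is false.
  w1 (successors {w2, w4, w7}): φ is false.
  w2 (successors {w2, w3, w4, w7, w9}): φ is false.
  w3 (successors {w1, w3, w7, w8, w9}): φ is false.
  w4 (successors {w2, w3, w5, w6, w8, w9}): φ is false.
  w5 (successors {w0, w3, w4, w6, w7, w9}): φ is false.
  w6 (successors {w0, w2, w3, w7, w8}): φ is false.
  w7 (successors {w2}): φ is true.
  w8 (successors {w0, w3, w7, w9}): φ is false.
  w9 (successors {w2, w3, w4, w6, w7, w9}): φ is false.
For instance, at w0:
  At w0: Dia q and (q or p) is true, so not (Dia q and (q or p)) is false.
    At w0: Dia q is true, q or p is true, so Dia q and (q or p) is true.
      At w0: Dia q requires q at some successor in {w0, w2, w3, w8}.
        q holds at w0, so Dia q is true at w0.
Satisfying worlds: {w7}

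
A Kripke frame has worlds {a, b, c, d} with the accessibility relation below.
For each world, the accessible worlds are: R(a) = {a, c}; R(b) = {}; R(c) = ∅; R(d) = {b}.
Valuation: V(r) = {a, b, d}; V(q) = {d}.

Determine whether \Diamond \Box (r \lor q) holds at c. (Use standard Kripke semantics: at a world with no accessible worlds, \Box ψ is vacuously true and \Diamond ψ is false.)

At c: no accessible worlds, so \Diamond \Box (r \lor q) is false.

No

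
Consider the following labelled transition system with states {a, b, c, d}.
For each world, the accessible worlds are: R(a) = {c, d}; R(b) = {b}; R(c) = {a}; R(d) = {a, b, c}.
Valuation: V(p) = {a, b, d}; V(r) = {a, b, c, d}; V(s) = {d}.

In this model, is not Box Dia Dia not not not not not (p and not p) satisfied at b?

No

At b: Box Dia Dia not not not not not (p and not p) is true, so not Box Dia Dia not not not not not (p and not p) is false.
  At b: Box Dia Dia not not not not not (p and not p) requires Dia Dia not not not not not (p and not p) at every successor {b}.
      At b: Dia Dia not not not not not (p and not p) requires Dia not not not not not (p and not p) at some successor in {b}.
        Dia not not not not not (p and not p) holds at b, so Dia Dia not not not not not (p and not p) is true at b.
  So Box Dia Dia not not not not not (p and not p) is true at b.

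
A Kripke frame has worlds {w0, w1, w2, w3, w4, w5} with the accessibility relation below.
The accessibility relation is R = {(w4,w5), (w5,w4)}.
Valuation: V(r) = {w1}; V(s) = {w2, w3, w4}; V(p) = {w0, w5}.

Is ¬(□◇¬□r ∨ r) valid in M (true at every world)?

Let φ = ¬(□◇¬□r ∨ r). Evaluate φ at each world:
  w0 (successors ∅): φ is false.
  w1 (successors ∅): φ is false.
  w2 (successors ∅): φ is false.
  w3 (successors ∅): φ is false.
  w4 (successors {w5}): φ is false.
  w5 (successors {w4}): φ is false.
Detail at w0 (counterexample):
  At w0: □◇¬□r ∨ r is true, so ¬(□◇¬□r ∨ r) is false.
    At w0: □◇¬□r is true, r is false, so □◇¬□r ∨ r is true.
      At w0: no accessible worlds, so □◇¬□r holds vacuously.

No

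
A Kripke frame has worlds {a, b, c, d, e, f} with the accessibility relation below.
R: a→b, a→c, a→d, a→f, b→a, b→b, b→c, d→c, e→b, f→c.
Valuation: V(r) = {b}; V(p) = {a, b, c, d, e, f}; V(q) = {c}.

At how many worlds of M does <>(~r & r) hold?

0

Let φ = <>(~r & r). Evaluate φ at each world:
  a (successors {b, c, d, f}): φ is false.
  b (successors {a, b, c}): φ is false.
  c (successors ∅): φ is false.
  d (successors {c}): φ is false.
  e (successors {b}): φ is false.
  f (successors {c}): φ is false.
For instance, at f:
  At f: <>(~r & r) requires ~r & r at some successor in {c}.
    At c: ~r & r is false.
  So <>(~r & r) is false at f.
Satisfying worlds: none.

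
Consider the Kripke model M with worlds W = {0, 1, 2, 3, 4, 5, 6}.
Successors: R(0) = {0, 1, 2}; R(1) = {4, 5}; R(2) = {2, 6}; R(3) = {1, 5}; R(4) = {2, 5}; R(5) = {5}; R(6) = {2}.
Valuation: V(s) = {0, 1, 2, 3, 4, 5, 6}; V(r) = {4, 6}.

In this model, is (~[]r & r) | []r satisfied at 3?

Recall that []ψ holds at a world iff ψ holds at every accessible world, and <>ψ holds iff ψ holds at some accessible world.
At 3: ~[]r & r is false, []r is false, so (~[]r & r) | []r is false.
  At 3: ~[]r is true, r is false, so ~[]r & r is false.
    At 3: []r is false, so ~[]r is true.
      At 3: []r requires r at every successor {1, 5}.
        r fails at 1, so []r is false at 3.
  At 3: []r requires r at every successor {1, 5}.
    r fails at 1, so []r is false at 3.

No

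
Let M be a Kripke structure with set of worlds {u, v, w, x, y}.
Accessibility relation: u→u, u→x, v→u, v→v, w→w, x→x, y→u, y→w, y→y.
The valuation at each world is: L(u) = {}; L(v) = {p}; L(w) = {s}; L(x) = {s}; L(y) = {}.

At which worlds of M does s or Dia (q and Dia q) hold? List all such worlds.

w, x

Recall that Dia ψ holds at a world iff ψ holds at some accessible world.
Let φ = s or Dia (q and Dia q). Evaluate φ at each world:
  u (successors {u, x}): φ is false.
  v (successors {u, v}): φ is false.
  w (successors {w}): φ is true.
  x (successors {x}): φ is true.
  y (successors {u, w, y}): φ is false.
For instance, at x:
  At x: s is true, Dia (q and Dia q) is false, so s or Dia (q and Dia q) is true.
    At x: Dia (q and Dia q) requires q and Dia q at some successor in {x}.
      At x: q and Dia q is false.
    So Dia (q and Dia q) is false at x.
Satisfying worlds: {w, x}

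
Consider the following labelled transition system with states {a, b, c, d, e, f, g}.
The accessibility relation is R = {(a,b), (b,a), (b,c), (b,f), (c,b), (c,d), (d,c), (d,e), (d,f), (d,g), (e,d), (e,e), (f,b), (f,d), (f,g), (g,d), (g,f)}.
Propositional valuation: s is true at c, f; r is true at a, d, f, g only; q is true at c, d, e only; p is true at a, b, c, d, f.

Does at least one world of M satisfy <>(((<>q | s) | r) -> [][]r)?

No

Let φ = <>(((<>q | s) | r) -> [][]r). Evaluate φ at each world:
  a (successors {b}): φ is false.
  b (successors {a, c, f}): φ is false.
  c (successors {b, d}): φ is false.
  d (successors {c, e, f, g}): φ is false.
  e (successors {d, e}): φ is false.
  f (successors {b, d, g}): φ is false.
  g (successors {d, f}): φ is false.
For instance, at d:
  At d: <>(((<>q | s) | r) -> [][]r) requires ((<>q | s) | r) -> [][]r at some successor in {c, e, f, g}.
    At c: ((<>q | s) | r) -> [][]r is false.
    At e: ((<>q | s) | r) -> [][]r is false.
    At f: ((<>q | s) | r) -> [][]r is false.
    At g: ((<>q | s) | r) -> [][]r is false.
  So <>(((<>q | s) | r) -> [][]r) is false at d.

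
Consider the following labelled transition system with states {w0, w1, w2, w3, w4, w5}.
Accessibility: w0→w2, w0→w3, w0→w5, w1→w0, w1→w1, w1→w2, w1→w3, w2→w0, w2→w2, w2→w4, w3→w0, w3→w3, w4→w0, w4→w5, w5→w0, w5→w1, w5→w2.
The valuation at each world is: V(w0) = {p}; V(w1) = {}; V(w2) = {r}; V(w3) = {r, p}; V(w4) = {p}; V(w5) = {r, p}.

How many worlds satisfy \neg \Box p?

4

Recall that \Box ψ holds at a world iff ψ holds at every accessible world, and \Diamond ψ holds iff ψ holds at some accessible world.
Let φ = \neg \Box p. Evaluate φ at each world:
  w0 (successors {w2, w3, w5}): φ is true.
  w1 (successors {w0, w1, w2, w3}): φ is true.
  w2 (successors {w0, w2, w4}): φ is true.
  w3 (successors {w0, w3}): φ is false.
  w4 (successors {w0, w5}): φ is false.
  w5 (successors {w0, w1, w2}): φ is true.
For instance, at w0:
  At w0: \Box p is false, so \neg \Box p is true.
    At w0: \Box p requires p at every successor {w2, w3, w5}.
      p fails at w2, so \Box p is false at w0.
Satisfying worlds: {w0, w1, w2, w5}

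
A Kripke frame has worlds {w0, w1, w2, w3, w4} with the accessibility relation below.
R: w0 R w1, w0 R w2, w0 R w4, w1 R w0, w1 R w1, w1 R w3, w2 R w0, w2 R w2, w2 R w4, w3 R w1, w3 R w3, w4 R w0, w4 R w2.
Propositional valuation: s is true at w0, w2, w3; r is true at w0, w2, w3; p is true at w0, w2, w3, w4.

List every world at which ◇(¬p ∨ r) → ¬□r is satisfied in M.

w0, w1, w2, w3

Let φ = ◇(¬p ∨ r) → ¬□r. Evaluate φ at each world:
  w0 (successors {w1, w2, w4}): φ is true.
  w1 (successors {w0, w1, w3}): φ is true.
  w2 (successors {w0, w2, w4}): φ is true.
  w3 (successors {w1, w3}): φ is true.
  w4 (successors {w0, w2}): φ is false.
For instance, at w0:
  At w0: ◇(¬p ∨ r) is true, ¬□r is true, so ◇(¬p ∨ r) → ¬□r is true.
    At w0: ◇(¬p ∨ r) requires ¬p ∨ r at some successor in {w1, w2, w4}.
      ¬p ∨ r holds at w1, so ◇(¬p ∨ r) is true at w0.
    At w0: □r is false, so ¬□r is true.
      At w0: □r requires r at every successor {w1, w2, w4}.
        r fails at w1, so □r is false at w0.
Satisfying worlds: {w0, w1, w2, w3}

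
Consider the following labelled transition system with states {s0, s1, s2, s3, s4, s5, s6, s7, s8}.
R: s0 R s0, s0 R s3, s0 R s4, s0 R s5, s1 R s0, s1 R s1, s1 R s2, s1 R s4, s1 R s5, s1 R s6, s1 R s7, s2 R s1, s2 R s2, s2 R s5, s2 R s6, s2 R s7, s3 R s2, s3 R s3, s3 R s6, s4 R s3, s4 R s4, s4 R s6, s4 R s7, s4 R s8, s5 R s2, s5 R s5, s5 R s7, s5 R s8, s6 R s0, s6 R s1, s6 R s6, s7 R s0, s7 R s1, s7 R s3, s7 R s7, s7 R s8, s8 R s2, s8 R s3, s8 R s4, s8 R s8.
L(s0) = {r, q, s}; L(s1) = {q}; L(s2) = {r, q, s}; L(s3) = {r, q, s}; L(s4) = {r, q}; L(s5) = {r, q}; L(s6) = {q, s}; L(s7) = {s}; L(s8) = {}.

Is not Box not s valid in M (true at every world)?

Yes

Let φ = not Box not s. Evaluate φ at each world:
  s0 (successors {s0, s3, s4, s5}): φ is true.
  s1 (successors {s0, s1, s2, s4, s5, s6, s7}): φ is true.
  s2 (successors {s1, s2, s5, s6, s7}): φ is true.
  s3 (successors {s2, s3, s6}): φ is true.
  s4 (successors {s3, s4, s6, s7, s8}): φ is true.
  s5 (successors {s2, s5, s7, s8}): φ is true.
  s6 (successors {s0, s1, s6}): φ is true.
  s7 (successors {s0, s1, s3, s7, s8}): φ is true.
  s8 (successors {s2, s3, s4, s8}): φ is true.
For instance, at s4:
  At s4: Box not s is false, so not Box not s is true.
    At s4: Box not s requires not s at every successor {s3, s4, s6, s7, s8}.
      not s fails at s3, so Box not s is false at s4.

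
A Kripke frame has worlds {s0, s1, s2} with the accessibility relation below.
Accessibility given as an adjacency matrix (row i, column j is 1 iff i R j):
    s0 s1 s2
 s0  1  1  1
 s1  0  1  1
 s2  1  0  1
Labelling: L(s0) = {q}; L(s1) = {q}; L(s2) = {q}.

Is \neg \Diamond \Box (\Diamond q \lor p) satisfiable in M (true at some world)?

Let φ = \neg \Diamond \Box (\Diamond q \lor p). Evaluate φ at each world:
  s0 (successors {s0, s1, s2}): φ is false.
  s1 (successors {s1, s2}): φ is false.
  s2 (successors {s0, s2}): φ is false.
For instance, at s2:
  At s2: \Diamond \Box (\Diamond q \lor p) is true, so \neg \Diamond \Box (\Diamond q \lor p) is false.
    At s2: \Diamond \Box (\Diamond q \lor p) requires \Box (\Diamond q \lor p) at some successor in {s0, s2}.
      \Box (\Diamond q \lor p) holds at s0, so \Diamond \Box (\Diamond q \lor p) is true at s2.

No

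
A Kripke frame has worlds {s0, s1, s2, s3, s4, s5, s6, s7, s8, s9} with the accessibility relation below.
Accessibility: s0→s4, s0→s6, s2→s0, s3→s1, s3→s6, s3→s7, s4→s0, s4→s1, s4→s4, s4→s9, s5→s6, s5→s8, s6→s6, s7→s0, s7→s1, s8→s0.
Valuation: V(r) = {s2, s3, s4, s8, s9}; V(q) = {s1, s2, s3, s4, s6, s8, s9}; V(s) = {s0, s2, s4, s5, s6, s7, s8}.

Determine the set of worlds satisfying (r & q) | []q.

s0, s1, s2, s3, s4, s5, s6, s8, s9

Let φ = (r & q) | []q. Evaluate φ at each world:
  s0 (successors {s4, s6}): φ is true.
  s1 (successors ∅): φ is true.
  s2 (successors {s0}): φ is true.
  s3 (successors {s1, s6, s7}): φ is true.
  s4 (successors {s0, s1, s4, s9}): φ is true.
  s5 (successors {s6, s8}): φ is true.
  s6 (successors {s6}): φ is true.
  s7 (successors {s0, s1}): φ is false.
  s8 (successors {s0}): φ is true.
  s9 (successors ∅): φ is true.
For instance, at s6:
  At s6: r & q is false, []q is true, so (r & q) | []q is true.
    At s6: []q requires q at every successor {s6}.
      At s6: q is true.
    So []q is true at s6.
Satisfying worlds: {s0, s1, s2, s3, s4, s5, s6, s8, s9}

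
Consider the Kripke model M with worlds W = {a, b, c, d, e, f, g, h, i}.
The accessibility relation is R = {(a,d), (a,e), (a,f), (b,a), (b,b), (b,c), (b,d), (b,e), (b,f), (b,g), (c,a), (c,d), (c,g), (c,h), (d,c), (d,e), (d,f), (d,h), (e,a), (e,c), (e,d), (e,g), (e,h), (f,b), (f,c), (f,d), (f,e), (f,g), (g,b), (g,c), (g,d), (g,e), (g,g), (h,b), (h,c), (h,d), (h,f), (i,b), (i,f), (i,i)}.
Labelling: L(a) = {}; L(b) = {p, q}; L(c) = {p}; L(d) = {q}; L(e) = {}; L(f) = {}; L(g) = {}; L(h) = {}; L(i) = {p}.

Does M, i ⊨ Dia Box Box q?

At i: Dia Box Box q requires Box Box q at some successor in {b, f, i}.
  At b: Box Box q is false.
  At f: Box Box q is false.
  At i: Box Box q is false.
So Dia Box Box q is false at i.

No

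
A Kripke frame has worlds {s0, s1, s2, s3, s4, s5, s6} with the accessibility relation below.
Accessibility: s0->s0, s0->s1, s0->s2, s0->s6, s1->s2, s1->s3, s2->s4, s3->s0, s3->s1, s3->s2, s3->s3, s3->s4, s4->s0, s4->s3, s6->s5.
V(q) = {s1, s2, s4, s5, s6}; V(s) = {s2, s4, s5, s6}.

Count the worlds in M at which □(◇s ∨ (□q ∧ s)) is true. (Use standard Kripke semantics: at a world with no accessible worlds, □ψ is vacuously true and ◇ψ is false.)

Recall that □ψ holds at a world iff ψ holds at every accessible world, and ◇ψ holds iff ψ holds at some accessible world.
Let φ = □(◇s ∨ (□q ∧ s)). Evaluate φ at each world:
  s0 (successors {s0, s1, s2, s6}): φ is true.
  s1 (successors {s2, s3}): φ is true.
  s2 (successors {s4}): φ is false.
  s3 (successors {s0, s1, s2, s3, s4}): φ is false.
  s4 (successors {s0, s3}): φ is true.
  s5 (successors ∅): φ is true.
  s6 (successors {s5}): φ is true.
For instance, at s3:
  At s3: □(◇s ∨ (□q ∧ s)) requires ◇s ∨ (□q ∧ s) at every successor {s0, s1, s2, s3, s4}.
    ◇s ∨ (□q ∧ s) fails at s4, so □(◇s ∨ (□q ∧ s)) is false at s3.
      At s4: ◇s is false, □q ∧ s is false, so ◇s ∨ (□q ∧ s) is false.
Satisfying worlds: {s0, s1, s4, s5, s6}

5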